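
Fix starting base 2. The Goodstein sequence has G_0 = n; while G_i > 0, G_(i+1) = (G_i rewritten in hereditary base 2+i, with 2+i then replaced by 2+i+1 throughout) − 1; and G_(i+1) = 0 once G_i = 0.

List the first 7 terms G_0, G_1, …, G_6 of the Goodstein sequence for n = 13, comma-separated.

base 2: 13 = 2^(2 + 1) + 2^2 + 1; at 3: 3^(3 + 1) + 3^3 + 1 = 109; next = 108
base 3: 108 = 3^(3 + 1) + 3^3; at 4: 4^(4 + 1) + 4^4 = 1280; next = 1279
base 4: 1279 = 4^(4 + 1) + 3·4^3 + 3·4^2 + 3·4 + 3; at 5: 5^(5 + 1) + 3·5^3 + 3·5^2 + 3·5 + 3 = 16093; next = 16092
base 5: 16092 = 5^(5 + 1) + 3·5^3 + 3·5^2 + 3·5 + 2; at 6: 6^(6 + 1) + 3·6^3 + 3·6^2 + 3·6 + 2 = 280712; next = 280711
base 6: 280711 = 6^(6 + 1) + 3·6^3 + 3·6^2 + 3·6 + 1; at 7: 7^(7 + 1) + 3·7^3 + 3·7^2 + 3·7 + 1 = 5765999; next = 5765998
base 7: 5765998 = 7^(7 + 1) + 3·7^3 + 3·7^2 + 3·7; at 8: 8^(8 + 1) + 3·8^3 + 3·8^2 + 3·8 = 134219480; next = 134219479

13, 108, 1279, 16092, 280711, 5765998, 134219479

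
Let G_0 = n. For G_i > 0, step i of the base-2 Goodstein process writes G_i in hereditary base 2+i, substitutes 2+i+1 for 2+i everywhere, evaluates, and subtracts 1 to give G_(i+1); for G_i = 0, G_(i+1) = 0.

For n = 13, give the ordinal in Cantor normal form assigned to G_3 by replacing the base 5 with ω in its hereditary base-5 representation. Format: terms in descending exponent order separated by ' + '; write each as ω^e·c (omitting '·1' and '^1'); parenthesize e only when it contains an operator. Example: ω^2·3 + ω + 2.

ω^(ω + 1) + ω^3·3 + ω^2·3 + ω·3 + 2

base 2: 13 = 2^(2 + 1) + 2^2 + 1; at 3: 3^(3 + 1) + 3^3 + 1 = 109; next = 108
base 3: 108 = 3^(3 + 1) + 3^3; at 4: 4^(4 + 1) + 4^4 = 1280; next = 1279
base 4: 1279 = 4^(4 + 1) + 3·4^3 + 3·4^2 + 3·4 + 3; at 5: 5^(5 + 1) + 3·5^3 + 3·5^2 + 3·5 + 3 = 16093; next = 16092
base 5: 16092 = 5^(5 + 1) + 3·5^3 + 3·5^2 + 3·5 + 2; at 6: 6^(6 + 1) + 3·6^3 + 3·6^2 + 3·6 + 2 = 280712; next = 280711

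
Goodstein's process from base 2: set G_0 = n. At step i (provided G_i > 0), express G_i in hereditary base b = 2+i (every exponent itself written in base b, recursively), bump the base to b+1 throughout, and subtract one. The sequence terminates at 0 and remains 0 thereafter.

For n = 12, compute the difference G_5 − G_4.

5484891

G_0 = 12. HB_2(12) = 2^(2 + 1) + 2^2. Bump = 108. G_1 = 107.
G_1 = 107. HB_3(107) = 3^(3 + 1) + 2·3^2 + 2·3 + 2. Bump = 1066. G_2 = 1065.
G_2 = 1065. HB_4(1065) = 4^(4 + 1) + 2·4^2 + 2·4 + 1. Bump = 15686. G_3 = 15685.
G_3 = 15685. HB_5(15685) = 5^(5 + 1) + 2·5^2 + 2·5. Bump = 280020. G_4 = 280019.
G_4 = 280019. HB_6(280019) = 6^(6 + 1) + 2·6^2 + 6 + 5. Bump = 5764911. G_5 = 5764910.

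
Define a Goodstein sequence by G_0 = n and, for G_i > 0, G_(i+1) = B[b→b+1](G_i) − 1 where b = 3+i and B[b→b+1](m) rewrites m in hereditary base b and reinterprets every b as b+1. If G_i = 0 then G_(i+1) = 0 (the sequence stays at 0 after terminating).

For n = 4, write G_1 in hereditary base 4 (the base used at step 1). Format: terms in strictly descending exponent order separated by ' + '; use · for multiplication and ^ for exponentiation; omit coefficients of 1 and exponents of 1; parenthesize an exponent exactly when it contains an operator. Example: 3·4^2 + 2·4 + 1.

G_0=4  [base 3] 3 + 1  →[3↦4]→  4 + 1 = 5  −1 ⇒ G_1=4
G_1=4  [base 4] 4  →[4↦5]→  5 = 5  −1 ⇒ G_2=4

4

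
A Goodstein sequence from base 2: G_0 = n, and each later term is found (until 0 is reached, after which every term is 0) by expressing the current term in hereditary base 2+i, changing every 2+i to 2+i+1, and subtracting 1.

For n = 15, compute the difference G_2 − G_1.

1172

15 —HB2→ 2^(2 + 1) + 2^2 + 2 + 1 —bump→ 3^(3 + 1) + 3^3 + 3 + 1 = 112 —(−1)→ 111
111 —HB3→ 3^(3 + 1) + 3^3 + 3 —bump→ 4^(4 + 1) + 4^4 + 4 = 1284 —(−1)→ 1283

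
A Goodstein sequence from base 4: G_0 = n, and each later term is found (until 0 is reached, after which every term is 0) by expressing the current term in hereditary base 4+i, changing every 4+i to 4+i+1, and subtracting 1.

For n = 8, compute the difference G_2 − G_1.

0

8 —HB4→ 2·4 —bump→ 2·5 = 10 —(−1)→ 9
9 —HB5→ 5 + 4 —bump→ 6 + 4 = 10 —(−1)→ 9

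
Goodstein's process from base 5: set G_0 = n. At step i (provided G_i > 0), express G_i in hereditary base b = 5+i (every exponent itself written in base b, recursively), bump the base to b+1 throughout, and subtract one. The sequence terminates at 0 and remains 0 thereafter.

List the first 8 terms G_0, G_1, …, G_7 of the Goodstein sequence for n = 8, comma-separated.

8 —HB5→ 5 + 3 —bump→ 6 + 3 = 9 —(−1)→ 8
8 —HB6→ 6 + 2 —bump→ 7 + 2 = 9 —(−1)→ 8
8 —HB7→ 7 + 1 —bump→ 8 + 1 = 9 —(−1)→ 8
8 —HB8→ 8 —bump→ 9 = 9 —(−1)→ 8
8 —HB9→ 8 —bump→ 8 = 8 —(−1)→ 7
7 —HB10→ 7 —bump→ 7 = 7 —(−1)→ 6
6 —HB11→ 6 —bump→ 6 = 6 —(−1)→ 5

8, 8, 8, 8, 8, 7, 6, 5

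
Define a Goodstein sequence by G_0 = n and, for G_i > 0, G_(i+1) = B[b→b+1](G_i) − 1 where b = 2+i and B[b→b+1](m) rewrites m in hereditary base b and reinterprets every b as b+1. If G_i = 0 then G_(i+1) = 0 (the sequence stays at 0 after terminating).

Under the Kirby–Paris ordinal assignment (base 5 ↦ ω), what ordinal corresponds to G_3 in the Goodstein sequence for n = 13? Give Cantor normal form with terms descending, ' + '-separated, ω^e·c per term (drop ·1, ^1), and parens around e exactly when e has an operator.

[0] 13 ≡ 2^(2 + 1) + 2^2 + 1 (base 2). Lift 3: 109. −1: 108.
[1] 108 ≡ 3^(3 + 1) + 3^3 (base 3). Lift 4: 1280. −1: 1279.
[2] 1279 ≡ 4^(4 + 1) + 3·4^3 + 3·4^2 + 3·4 + 3 (base 4). Lift 5: 16093. −1: 16092.
[3] 16092 ≡ 5^(5 + 1) + 3·5^3 + 3·5^2 + 3·5 + 2 (base 5). Lift 6: 280712. −1: 280711.

ω^(ω + 1) + ω^3·3 + ω^2·3 + ω·3 + 2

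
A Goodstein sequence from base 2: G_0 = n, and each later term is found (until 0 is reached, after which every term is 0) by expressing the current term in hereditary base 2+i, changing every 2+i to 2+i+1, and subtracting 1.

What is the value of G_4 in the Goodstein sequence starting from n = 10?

10 —HB2→ 2^(2 + 1) + 2 —bump→ 3^(3 + 1) + 3 = 84 —(−1)→ 83
83 —HB3→ 3^(3 + 1) + 2 —bump→ 4^(4 + 1) + 2 = 1026 —(−1)→ 1025
1025 —HB4→ 4^(4 + 1) + 1 —bump→ 5^(5 + 1) + 1 = 15626 —(−1)→ 15625
15625 —HB5→ 5^(5 + 1) —bump→ 6^(6 + 1) = 279936 —(−1)→ 279935

279935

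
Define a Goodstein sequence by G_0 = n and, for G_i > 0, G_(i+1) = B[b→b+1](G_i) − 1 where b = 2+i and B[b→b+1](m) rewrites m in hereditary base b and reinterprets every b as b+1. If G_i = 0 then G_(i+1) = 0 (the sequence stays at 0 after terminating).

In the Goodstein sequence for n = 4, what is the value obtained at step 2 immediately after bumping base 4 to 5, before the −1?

61

(0) 4|_2 = 2^2 ↦ 3^3|_3 = 27 ⇒ 26
(1) 26|_3 = 2·3^2 + 2·3 + 2 ↦ 2·4^2 + 2·4 + 2|_4 = 42 ⇒ 41
(2) 41|_4 = 2·4^2 + 2·4 + 1 ↦ 2·5^2 + 2·5 + 1|_5 = 61 ⇒ 60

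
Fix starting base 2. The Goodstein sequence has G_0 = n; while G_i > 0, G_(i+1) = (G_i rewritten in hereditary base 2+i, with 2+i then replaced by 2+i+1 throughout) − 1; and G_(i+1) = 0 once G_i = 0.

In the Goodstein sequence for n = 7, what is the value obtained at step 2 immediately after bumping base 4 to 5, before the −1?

3128

[0] 7 ≡ 2^2 + 2 + 1 (base 2). Lift 3: 31. −1: 30.
[1] 30 ≡ 3^3 + 3 (base 3). Lift 4: 260. −1: 259.
[2] 259 ≡ 4^4 + 3 (base 4). Lift 5: 3128. −1: 3127.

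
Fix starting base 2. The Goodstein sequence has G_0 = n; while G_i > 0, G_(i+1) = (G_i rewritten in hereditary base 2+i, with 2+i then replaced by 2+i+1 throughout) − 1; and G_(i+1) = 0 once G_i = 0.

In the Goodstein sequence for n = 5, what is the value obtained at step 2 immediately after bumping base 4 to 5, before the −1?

G_0 = 5. HB_2(5) = 2^2 + 1. Bump = 28. G_1 = 27.
G_1 = 27. HB_3(27) = 3^3. Bump = 256. G_2 = 255.
G_2 = 255. HB_4(255) = 3·4^3 + 3·4^2 + 3·4 + 3. Bump = 468. G_3 = 467.

468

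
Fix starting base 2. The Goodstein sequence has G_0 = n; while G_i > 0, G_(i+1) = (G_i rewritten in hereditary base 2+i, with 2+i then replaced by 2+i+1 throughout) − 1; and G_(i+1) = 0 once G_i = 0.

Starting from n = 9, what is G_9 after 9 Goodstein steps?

(0) 9|_2 = 2^(2 + 1) + 1 ↦ 3^(3 + 1) + 1|_3 = 82 ⇒ 81
(1) 81|_3 = 3^(3 + 1) ↦ 4^(4 + 1)|_4 = 1024 ⇒ 1023
(2) 1023|_4 = 3·4^4 + 3·4^3 + 3·4^2 + 3·4 + 3 ↦ 3·5^5 + 3·5^3 + 3·5^2 + 3·5 + 3|_5 = 9843 ⇒ 9842
(3) 9842|_5 = 3·5^5 + 3·5^3 + 3·5^2 + 3·5 + 2 ↦ 3·6^6 + 3·6^3 + 3·6^2 + 3·6 + 2|_6 = 140744 ⇒ 140743
(4) 140743|_6 = 3·6^6 + 3·6^3 + 3·6^2 + 3·6 + 1 ↦ 3·7^7 + 3·7^3 + 3·7^2 + 3·7 + 1|_7 = 2471827 ⇒ 2471826
(5) 2471826|_7 = 3·7^7 + 3·7^3 + 3·7^2 + 3·7 ↦ 3·8^8 + 3·8^3 + 3·8^2 + 3·8|_8 = 50333400 ⇒ 50333399
(6) 50333399|_8 = 3·8^8 + 3·8^3 + 3·8^2 + 2·8 + 7 ↦ 3·9^9 + 3·9^3 + 3·9^2 + 2·9 + 7|_9 = 1162263922 ⇒ 1162263921
(7) 1162263921|_9 = 3·9^9 + 3·9^3 + 3·9^2 + 2·9 + 6 ↦ 3·10^10 + 3·10^3 + 3·10^2 + 2·10 + 6|_10 = 30000003326 ⇒ 30000003325
(8) 30000003325|_10 = 3·10^10 + 3·10^3 + 3·10^2 + 2·10 + 5 ↦ 3·11^11 + 3·11^3 + 3·11^2 + 2·11 + 5|_11 = 855935016216 ⇒ 855935016215

855935016215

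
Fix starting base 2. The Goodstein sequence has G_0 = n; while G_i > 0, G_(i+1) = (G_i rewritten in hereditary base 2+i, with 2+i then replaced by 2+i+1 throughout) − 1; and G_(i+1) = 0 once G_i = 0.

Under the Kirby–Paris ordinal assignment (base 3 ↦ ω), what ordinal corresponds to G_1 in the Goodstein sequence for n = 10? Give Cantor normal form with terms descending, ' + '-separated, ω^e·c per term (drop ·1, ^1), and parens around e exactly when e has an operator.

step 0: 10 = 2^(2 + 1) + 2; sub 3 for 2: 3^(3 + 1) + 3; = 84; G_1 = 84−1 = 83
step 1: 83 = 3^(3 + 1) + 2; sub 4 for 3: 4^(4 + 1) + 2; = 1026; G_2 = 1026−1 = 1025

ω^(ω + 1) + 2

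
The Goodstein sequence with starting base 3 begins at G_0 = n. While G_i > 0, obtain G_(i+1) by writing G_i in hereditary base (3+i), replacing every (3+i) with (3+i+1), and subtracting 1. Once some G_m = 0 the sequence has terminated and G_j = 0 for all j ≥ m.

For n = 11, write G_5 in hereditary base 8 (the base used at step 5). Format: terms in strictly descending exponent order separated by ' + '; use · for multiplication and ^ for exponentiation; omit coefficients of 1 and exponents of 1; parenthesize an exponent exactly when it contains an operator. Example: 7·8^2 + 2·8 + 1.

base 3: 11 = 3^2 + 2; at 4: 4^2 + 2 = 18; next = 17
base 4: 17 = 4^2 + 1; at 5: 5^2 + 1 = 26; next = 25
base 5: 25 = 5^2; at 6: 6^2 = 36; next = 35
base 6: 35 = 5·6 + 5; at 7: 5·7 + 5 = 40; next = 39
base 7: 39 = 5·7 + 4; at 8: 5·8 + 4 = 44; next = 43
base 8: 43 = 5·8 + 3; at 9: 5·9 + 3 = 48; next = 47

5·8 + 3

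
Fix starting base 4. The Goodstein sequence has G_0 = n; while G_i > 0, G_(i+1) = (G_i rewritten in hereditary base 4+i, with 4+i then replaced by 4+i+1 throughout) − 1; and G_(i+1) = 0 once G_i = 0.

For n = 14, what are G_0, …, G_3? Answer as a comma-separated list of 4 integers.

14, 16, 18, 20

G_0 = 14. HB_4(14) = 3·4 + 2. Bump = 17. G_1 = 16.
G_1 = 16. HB_5(16) = 3·5 + 1. Bump = 19. G_2 = 18.
G_2 = 18. HB_6(18) = 3·6. Bump = 21. G_3 = 20.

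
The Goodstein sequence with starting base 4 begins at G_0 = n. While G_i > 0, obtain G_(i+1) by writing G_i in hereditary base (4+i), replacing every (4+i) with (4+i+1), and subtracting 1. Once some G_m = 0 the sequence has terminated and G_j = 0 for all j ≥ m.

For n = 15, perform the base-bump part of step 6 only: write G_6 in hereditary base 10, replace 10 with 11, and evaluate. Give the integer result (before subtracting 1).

15 —HB4→ 3·4 + 3 —bump→ 3·5 + 3 = 18 —(−1)→ 17
17 —HB5→ 3·5 + 2 —bump→ 3·6 + 2 = 20 —(−1)→ 19
19 —HB6→ 3·6 + 1 —bump→ 3·7 + 1 = 22 —(−1)→ 21
21 —HB7→ 3·7 —bump→ 3·8 = 24 —(−1)→ 23
23 —HB8→ 2·8 + 7 —bump→ 2·9 + 7 = 25 —(−1)→ 24
24 —HB9→ 2·9 + 6 —bump→ 2·10 + 6 = 26 —(−1)→ 25

27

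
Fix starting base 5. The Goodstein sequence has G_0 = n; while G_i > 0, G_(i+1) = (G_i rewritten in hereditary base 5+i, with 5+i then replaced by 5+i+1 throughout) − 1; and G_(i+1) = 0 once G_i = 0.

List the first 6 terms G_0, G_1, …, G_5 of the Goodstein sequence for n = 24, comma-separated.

24, 27, 30, 33, 36, 39

base 5: 24 = 4·5 + 4; at 6: 4·6 + 4 = 28; next = 27
base 6: 27 = 4·6 + 3; at 7: 4·7 + 3 = 31; next = 30
base 7: 30 = 4·7 + 2; at 8: 4·8 + 2 = 34; next = 33
base 8: 33 = 4·8 + 1; at 9: 4·9 + 1 = 37; next = 36
base 9: 36 = 4·9; at 10: 4·10 = 40; next = 39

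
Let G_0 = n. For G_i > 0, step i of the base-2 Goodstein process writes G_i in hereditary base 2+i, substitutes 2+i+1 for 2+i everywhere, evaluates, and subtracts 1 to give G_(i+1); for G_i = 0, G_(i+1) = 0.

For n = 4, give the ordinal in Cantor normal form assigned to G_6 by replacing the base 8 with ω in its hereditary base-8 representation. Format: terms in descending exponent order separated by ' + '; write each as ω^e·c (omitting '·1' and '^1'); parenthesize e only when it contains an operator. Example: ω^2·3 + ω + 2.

i=0: 4 = 2^2 (b=2); 2→3: 3^3 = 27; 27−1 = 26
i=1: 26 = 2·3^2 + 2·3 + 2 (b=3); 3→4: 2·4^2 + 2·4 + 2 = 42; 42−1 = 41
i=2: 41 = 2·4^2 + 2·4 + 1 (b=4); 4→5: 2·5^2 + 2·5 + 1 = 61; 61−1 = 60
i=3: 60 = 2·5^2 + 2·5 (b=5); 5→6: 2·6^2 + 2·6 = 84; 84−1 = 83
i=4: 83 = 2·6^2 + 6 + 5 (b=6); 6→7: 2·7^2 + 7 + 5 = 110; 110−1 = 109
i=5: 109 = 2·7^2 + 7 + 4 (b=7); 7→8: 2·8^2 + 8 + 4 = 140; 140−1 = 139
i=6: 139 = 2·8^2 + 8 + 3 (b=8); 8→9: 2·9^2 + 9 + 3 = 174; 174−1 = 173

ω^2·2 + ω + 3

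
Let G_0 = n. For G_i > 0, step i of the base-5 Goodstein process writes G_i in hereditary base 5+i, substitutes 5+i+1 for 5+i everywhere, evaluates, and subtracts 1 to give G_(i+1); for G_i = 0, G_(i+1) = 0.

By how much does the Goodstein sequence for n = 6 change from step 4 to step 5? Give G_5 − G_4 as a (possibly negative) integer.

(0) 6|_5 = 5 + 1 ↦ 6 + 1|_6 = 7 ⇒ 6
(1) 6|_6 = 6 ↦ 7|_7 = 7 ⇒ 6
(2) 6|_7 = 6 ↦ 6|_8 = 6 ⇒ 5
(3) 5|_8 = 5 ↦ 5|_9 = 5 ⇒ 4
(4) 4|_9 = 4 ↦ 4|_10 = 4 ⇒ 3

-1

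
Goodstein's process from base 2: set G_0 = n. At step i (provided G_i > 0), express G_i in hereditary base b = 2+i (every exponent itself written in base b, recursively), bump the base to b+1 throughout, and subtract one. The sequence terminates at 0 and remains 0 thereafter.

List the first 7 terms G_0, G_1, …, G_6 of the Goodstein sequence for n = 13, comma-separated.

13, 108, 1279, 16092, 280711, 5765998, 134219479

13 —HB2→ 2^(2 + 1) + 2^2 + 1 —bump→ 3^(3 + 1) + 3^3 + 1 = 109 —(−1)→ 108
108 —HB3→ 3^(3 + 1) + 3^3 —bump→ 4^(4 + 1) + 4^4 = 1280 —(−1)→ 1279
1279 —HB4→ 4^(4 + 1) + 3·4^3 + 3·4^2 + 3·4 + 3 —bump→ 5^(5 + 1) + 3·5^3 + 3·5^2 + 3·5 + 3 = 16093 —(−1)→ 16092
16092 —HB5→ 5^(5 + 1) + 3·5^3 + 3·5^2 + 3·5 + 2 —bump→ 6^(6 + 1) + 3·6^3 + 3·6^2 + 3·6 + 2 = 280712 —(−1)→ 280711
280711 —HB6→ 6^(6 + 1) + 3·6^3 + 3·6^2 + 3·6 + 1 —bump→ 7^(7 + 1) + 3·7^3 + 3·7^2 + 3·7 + 1 = 5765999 —(−1)→ 5765998
5765998 —HB7→ 7^(7 + 1) + 3·7^3 + 3·7^2 + 3·7 —bump→ 8^(8 + 1) + 3·8^3 + 3·8^2 + 3·8 = 134219480 —(−1)→ 134219479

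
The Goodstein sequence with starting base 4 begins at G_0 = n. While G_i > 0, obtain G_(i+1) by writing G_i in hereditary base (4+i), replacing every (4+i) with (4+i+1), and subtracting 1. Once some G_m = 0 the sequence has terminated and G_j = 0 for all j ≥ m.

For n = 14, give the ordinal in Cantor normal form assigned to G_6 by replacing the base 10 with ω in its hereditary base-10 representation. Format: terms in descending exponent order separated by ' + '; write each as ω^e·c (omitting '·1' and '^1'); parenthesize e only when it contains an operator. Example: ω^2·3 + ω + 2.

14 —HB4→ 3·4 + 2 —bump→ 3·5 + 2 = 17 —(−1)→ 16
16 —HB5→ 3·5 + 1 —bump→ 3·6 + 1 = 19 —(−1)→ 18
18 —HB6→ 3·6 —bump→ 3·7 = 21 —(−1)→ 20
20 —HB7→ 2·7 + 6 —bump→ 2·8 + 6 = 22 —(−1)→ 21
21 —HB8→ 2·8 + 5 —bump→ 2·9 + 5 = 23 —(−1)→ 22
22 —HB9→ 2·9 + 4 —bump→ 2·10 + 4 = 24 —(−1)→ 23
23 —HB10→ 2·10 + 3 —bump→ 2·11 + 3 = 25 —(−1)→ 24

ω·2 + 3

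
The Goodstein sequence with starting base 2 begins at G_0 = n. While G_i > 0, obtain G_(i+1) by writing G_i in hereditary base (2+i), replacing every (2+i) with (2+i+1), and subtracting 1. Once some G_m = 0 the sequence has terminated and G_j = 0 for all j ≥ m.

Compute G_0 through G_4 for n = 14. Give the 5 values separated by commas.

base 2: 14 = 2^(2 + 1) + 2^2 + 2; at 3: 3^(3 + 1) + 3^3 + 3 = 111; next = 110
base 3: 110 = 3^(3 + 1) + 3^3 + 2; at 4: 4^(4 + 1) + 4^4 + 2 = 1282; next = 1281
base 4: 1281 = 4^(4 + 1) + 4^4 + 1; at 5: 5^(5 + 1) + 5^5 + 1 = 18751; next = 18750
base 5: 18750 = 5^(5 + 1) + 5^5; at 6: 6^(6 + 1) + 6^6 = 326592; next = 326591

14, 110, 1281, 18750, 326591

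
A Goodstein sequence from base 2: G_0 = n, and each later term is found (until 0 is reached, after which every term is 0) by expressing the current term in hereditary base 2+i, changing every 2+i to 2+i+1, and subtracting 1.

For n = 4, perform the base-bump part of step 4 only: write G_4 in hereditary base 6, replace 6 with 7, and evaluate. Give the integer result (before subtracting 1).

110

4 —HB2→ 2^2 —bump→ 3^3 = 27 —(−1)→ 26
26 —HB3→ 2·3^2 + 2·3 + 2 —bump→ 2·4^2 + 2·4 + 2 = 42 —(−1)→ 41
41 —HB4→ 2·4^2 + 2·4 + 1 —bump→ 2·5^2 + 2·5 + 1 = 61 —(−1)→ 60
60 —HB5→ 2·5^2 + 2·5 —bump→ 2·6^2 + 2·6 = 84 —(−1)→ 83
83 —HB6→ 2·6^2 + 6 + 5 —bump→ 2·7^2 + 7 + 5 = 110 —(−1)→ 109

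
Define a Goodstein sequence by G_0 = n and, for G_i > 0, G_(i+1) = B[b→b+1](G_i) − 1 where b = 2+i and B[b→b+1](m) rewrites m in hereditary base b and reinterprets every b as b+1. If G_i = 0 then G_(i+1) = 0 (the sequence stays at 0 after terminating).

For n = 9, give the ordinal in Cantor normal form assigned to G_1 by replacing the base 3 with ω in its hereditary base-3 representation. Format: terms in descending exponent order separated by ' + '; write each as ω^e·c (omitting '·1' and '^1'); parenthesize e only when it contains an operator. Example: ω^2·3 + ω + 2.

ω^(ω + 1)

i=0: 9 = 2^(2 + 1) + 1 (b=2); 2→3: 3^(3 + 1) + 1 = 82; 82−1 = 81
i=1: 81 = 3^(3 + 1) (b=3); 3→4: 4^(4 + 1) = 1024; 1024−1 = 1023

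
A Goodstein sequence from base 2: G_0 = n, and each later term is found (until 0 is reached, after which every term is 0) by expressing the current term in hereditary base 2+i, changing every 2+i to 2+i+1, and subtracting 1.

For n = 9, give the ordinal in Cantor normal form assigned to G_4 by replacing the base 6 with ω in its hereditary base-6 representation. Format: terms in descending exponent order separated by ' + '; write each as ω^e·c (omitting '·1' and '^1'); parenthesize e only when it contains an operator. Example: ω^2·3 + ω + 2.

base 2: 9 = 2^(2 + 1) + 1; at 3: 3^(3 + 1) + 1 = 82; next = 81
base 3: 81 = 3^(3 + 1); at 4: 4^(4 + 1) = 1024; next = 1023
base 4: 1023 = 3·4^4 + 3·4^3 + 3·4^2 + 3·4 + 3; at 5: 3·5^5 + 3·5^3 + 3·5^2 + 3·5 + 3 = 9843; next = 9842
base 5: 9842 = 3·5^5 + 3·5^3 + 3·5^2 + 3·5 + 2; at 6: 3·6^6 + 3·6^3 + 3·6^2 + 3·6 + 2 = 140744; next = 140743
base 6: 140743 = 3·6^6 + 3·6^3 + 3·6^2 + 3·6 + 1; at 7: 3·7^7 + 3·7^3 + 3·7^2 + 3·7 + 1 = 2471827; next = 2471826

ω^ω·3 + ω^3·3 + ω^2·3 + ω·3 + 1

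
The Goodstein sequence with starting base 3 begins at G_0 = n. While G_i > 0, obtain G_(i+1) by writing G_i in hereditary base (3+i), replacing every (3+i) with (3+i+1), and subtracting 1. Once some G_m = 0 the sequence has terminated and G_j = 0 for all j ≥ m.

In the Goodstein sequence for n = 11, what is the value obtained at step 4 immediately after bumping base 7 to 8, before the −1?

step 0: 11 = 3^2 + 2; sub 4 for 3: 4^2 + 2; = 18; G_1 = 18−1 = 17
step 1: 17 = 4^2 + 1; sub 5 for 4: 5^2 + 1; = 26; G_2 = 26−1 = 25
step 2: 25 = 5^2; sub 6 for 5: 6^2; = 36; G_3 = 36−1 = 35
step 3: 35 = 5·6 + 5; sub 7 for 6: 5·7 + 5; = 40; G_4 = 40−1 = 39
step 4: 39 = 5·7 + 4; sub 8 for 7: 5·8 + 4; = 44; G_5 = 44−1 = 43

44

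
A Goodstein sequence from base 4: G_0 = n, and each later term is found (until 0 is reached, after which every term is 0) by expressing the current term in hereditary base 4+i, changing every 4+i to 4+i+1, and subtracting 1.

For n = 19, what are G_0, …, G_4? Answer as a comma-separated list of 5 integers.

19, 27, 37, 49, 63

base 4: 19 = 4^2 + 3; at 5: 5^2 + 3 = 28; next = 27
base 5: 27 = 5^2 + 2; at 6: 6^2 + 2 = 38; next = 37
base 6: 37 = 6^2 + 1; at 7: 7^2 + 1 = 50; next = 49
base 7: 49 = 7^2; at 8: 8^2 = 64; next = 63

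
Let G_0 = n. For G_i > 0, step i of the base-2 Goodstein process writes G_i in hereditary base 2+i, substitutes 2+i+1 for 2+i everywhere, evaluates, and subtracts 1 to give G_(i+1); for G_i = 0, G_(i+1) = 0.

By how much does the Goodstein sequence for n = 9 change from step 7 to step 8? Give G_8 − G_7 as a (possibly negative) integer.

(0) 9|_2 = 2^(2 + 1) + 1 ↦ 3^(3 + 1) + 1|_3 = 82 ⇒ 81
(1) 81|_3 = 3^(3 + 1) ↦ 4^(4 + 1)|_4 = 1024 ⇒ 1023
(2) 1023|_4 = 3·4^4 + 3·4^3 + 3·4^2 + 3·4 + 3 ↦ 3·5^5 + 3·5^3 + 3·5^2 + 3·5 + 3|_5 = 9843 ⇒ 9842
(3) 9842|_5 = 3·5^5 + 3·5^3 + 3·5^2 + 3·5 + 2 ↦ 3·6^6 + 3·6^3 + 3·6^2 + 3·6 + 2|_6 = 140744 ⇒ 140743
(4) 140743|_6 = 3·6^6 + 3·6^3 + 3·6^2 + 3·6 + 1 ↦ 3·7^7 + 3·7^3 + 3·7^2 + 3·7 + 1|_7 = 2471827 ⇒ 2471826
(5) 2471826|_7 = 3·7^7 + 3·7^3 + 3·7^2 + 3·7 ↦ 3·8^8 + 3·8^3 + 3·8^2 + 3·8|_8 = 50333400 ⇒ 50333399
(6) 50333399|_8 = 3·8^8 + 3·8^3 + 3·8^2 + 2·8 + 7 ↦ 3·9^9 + 3·9^3 + 3·9^2 + 2·9 + 7|_9 = 1162263922 ⇒ 1162263921
(7) 1162263921|_9 = 3·9^9 + 3·9^3 + 3·9^2 + 2·9 + 6 ↦ 3·10^10 + 3·10^3 + 3·10^2 + 2·10 + 6|_10 = 30000003326 ⇒ 30000003325

28837739404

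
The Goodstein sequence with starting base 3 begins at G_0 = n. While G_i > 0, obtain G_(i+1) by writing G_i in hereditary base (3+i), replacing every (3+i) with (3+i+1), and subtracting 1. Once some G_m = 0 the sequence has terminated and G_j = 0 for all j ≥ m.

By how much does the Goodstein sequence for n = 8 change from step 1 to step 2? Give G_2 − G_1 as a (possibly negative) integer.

step 0: 8 = 2·3 + 2; sub 4 for 3: 2·4 + 2; = 10; G_1 = 10−1 = 9
step 1: 9 = 2·4 + 1; sub 5 for 4: 2·5 + 1; = 11; G_2 = 11−1 = 10

1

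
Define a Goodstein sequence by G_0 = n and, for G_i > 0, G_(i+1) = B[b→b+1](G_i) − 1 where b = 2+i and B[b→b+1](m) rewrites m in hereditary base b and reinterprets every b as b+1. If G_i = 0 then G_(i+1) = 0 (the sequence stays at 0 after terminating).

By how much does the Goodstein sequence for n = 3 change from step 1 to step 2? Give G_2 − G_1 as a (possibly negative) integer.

3 —HB2→ 2 + 1 —bump→ 3 + 1 = 4 —(−1)→ 3
3 —HB3→ 3 —bump→ 4 = 4 —(−1)→ 3

0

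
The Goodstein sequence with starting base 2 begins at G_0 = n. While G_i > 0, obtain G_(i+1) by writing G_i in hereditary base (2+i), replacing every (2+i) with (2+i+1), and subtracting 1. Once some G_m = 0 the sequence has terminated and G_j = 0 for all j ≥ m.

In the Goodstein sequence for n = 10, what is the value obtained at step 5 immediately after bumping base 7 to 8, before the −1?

84073324

10 —HB2→ 2^(2 + 1) + 2 —bump→ 3^(3 + 1) + 3 = 84 —(−1)→ 83
83 —HB3→ 3^(3 + 1) + 2 —bump→ 4^(4 + 1) + 2 = 1026 —(−1)→ 1025
1025 —HB4→ 4^(4 + 1) + 1 —bump→ 5^(5 + 1) + 1 = 15626 —(−1)→ 15625
15625 —HB5→ 5^(5 + 1) —bump→ 6^(6 + 1) = 279936 —(−1)→ 279935
279935 —HB6→ 5·6^6 + 5·6^5 + 5·6^4 + 5·6^3 + 5·6^2 + 5·6 + 5 —bump→ 5·7^7 + 5·7^5 + 5·7^4 + 5·7^3 + 5·7^2 + 5·7 + 5 = 4215755 —(−1)→ 4215754
4215754 —HB7→ 5·7^7 + 5·7^5 + 5·7^4 + 5·7^3 + 5·7^2 + 5·7 + 4 —bump→ 5·8^8 + 5·8^5 + 5·8^4 + 5·8^3 + 5·8^2 + 5·8 + 4 = 84073324 —(−1)→ 84073323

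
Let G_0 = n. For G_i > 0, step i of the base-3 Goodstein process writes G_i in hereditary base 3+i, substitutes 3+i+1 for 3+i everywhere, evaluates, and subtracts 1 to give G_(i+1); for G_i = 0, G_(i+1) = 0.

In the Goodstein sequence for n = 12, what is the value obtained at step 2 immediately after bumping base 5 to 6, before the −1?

38

base 3: 12 = 3^2 + 3; at 4: 4^2 + 4 = 20; next = 19
base 4: 19 = 4^2 + 3; at 5: 5^2 + 3 = 28; next = 27
base 5: 27 = 5^2 + 2; at 6: 6^2 + 2 = 38; next = 37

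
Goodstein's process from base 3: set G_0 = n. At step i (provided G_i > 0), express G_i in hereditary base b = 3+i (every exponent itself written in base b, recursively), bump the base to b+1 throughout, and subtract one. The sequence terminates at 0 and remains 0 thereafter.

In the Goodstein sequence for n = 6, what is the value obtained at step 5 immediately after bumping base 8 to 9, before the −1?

7

(0) 6|_3 = 2·3 ↦ 2·4|_4 = 8 ⇒ 7
(1) 7|_4 = 4 + 3 ↦ 5 + 3|_5 = 8 ⇒ 7
(2) 7|_5 = 5 + 2 ↦ 6 + 2|_6 = 8 ⇒ 7
(3) 7|_6 = 6 + 1 ↦ 7 + 1|_7 = 8 ⇒ 7
(4) 7|_7 = 7 ↦ 8|_8 = 8 ⇒ 7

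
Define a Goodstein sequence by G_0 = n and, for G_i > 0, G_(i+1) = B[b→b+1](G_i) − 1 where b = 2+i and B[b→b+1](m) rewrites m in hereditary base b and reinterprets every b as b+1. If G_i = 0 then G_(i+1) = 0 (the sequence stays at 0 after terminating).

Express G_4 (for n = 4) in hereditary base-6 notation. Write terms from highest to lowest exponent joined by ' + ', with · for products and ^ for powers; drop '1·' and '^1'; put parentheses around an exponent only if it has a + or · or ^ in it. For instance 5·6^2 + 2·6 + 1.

G_0=4  [base 2] 2^2  →[2↦3]→  3^3 = 27  −1 ⇒ G_1=26
G_1=26  [base 3] 2·3^2 + 2·3 + 2  →[3↦4]→  2·4^2 + 2·4 + 2 = 42  −1 ⇒ G_2=41
G_2=41  [base 4] 2·4^2 + 2·4 + 1  →[4↦5]→  2·5^2 + 2·5 + 1 = 61  −1 ⇒ G_3=60
G_3=60  [base 5] 2·5^2 + 2·5  →[5↦6]→  2·6^2 + 2·6 = 84  −1 ⇒ G_4=83
G_4=83  [base 6] 2·6^2 + 6 + 5  →[6↦7]→  2·7^2 + 7 + 5 = 110  −1 ⇒ G_5=109

2·6^2 + 6 + 5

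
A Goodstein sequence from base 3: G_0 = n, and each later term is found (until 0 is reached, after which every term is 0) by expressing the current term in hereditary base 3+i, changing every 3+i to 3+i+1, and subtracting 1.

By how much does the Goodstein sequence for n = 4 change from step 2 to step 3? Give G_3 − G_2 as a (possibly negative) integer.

-1

step 0: 4 = 3 + 1; sub 4 for 3: 4 + 1; = 5; G_1 = 5−1 = 4
step 1: 4 = 4; sub 5 for 4: 5; = 5; G_2 = 5−1 = 4
step 2: 4 = 4; sub 6 for 5: 4; = 4; G_3 = 4−1 = 3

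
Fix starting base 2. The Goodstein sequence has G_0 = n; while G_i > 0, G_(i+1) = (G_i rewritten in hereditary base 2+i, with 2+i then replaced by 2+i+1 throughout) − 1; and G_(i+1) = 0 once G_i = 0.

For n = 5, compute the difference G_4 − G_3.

base 2: 5 = 2^2 + 1; at 3: 3^3 + 1 = 28; next = 27
base 3: 27 = 3^3; at 4: 4^4 = 256; next = 255
base 4: 255 = 3·4^3 + 3·4^2 + 3·4 + 3; at 5: 3·5^3 + 3·5^2 + 3·5 + 3 = 468; next = 467
base 5: 467 = 3·5^3 + 3·5^2 + 3·5 + 2; at 6: 3·6^3 + 3·6^2 + 3·6 + 2 = 776; next = 775

308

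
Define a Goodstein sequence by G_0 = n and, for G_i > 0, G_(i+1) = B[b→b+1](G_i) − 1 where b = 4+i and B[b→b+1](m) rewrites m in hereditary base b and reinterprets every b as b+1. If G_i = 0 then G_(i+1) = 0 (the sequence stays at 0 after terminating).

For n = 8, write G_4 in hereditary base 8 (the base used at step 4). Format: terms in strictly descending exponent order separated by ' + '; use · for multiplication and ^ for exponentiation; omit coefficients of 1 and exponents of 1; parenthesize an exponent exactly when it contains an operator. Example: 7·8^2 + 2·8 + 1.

(0) 8|_4 = 2·4 ↦ 2·5|_5 = 10 ⇒ 9
(1) 9|_5 = 5 + 4 ↦ 6 + 4|_6 = 10 ⇒ 9
(2) 9|_6 = 6 + 3 ↦ 7 + 3|_7 = 10 ⇒ 9
(3) 9|_7 = 7 + 2 ↦ 8 + 2|_8 = 10 ⇒ 9
(4) 9|_8 = 8 + 1 ↦ 9 + 1|_9 = 10 ⇒ 9

8 + 1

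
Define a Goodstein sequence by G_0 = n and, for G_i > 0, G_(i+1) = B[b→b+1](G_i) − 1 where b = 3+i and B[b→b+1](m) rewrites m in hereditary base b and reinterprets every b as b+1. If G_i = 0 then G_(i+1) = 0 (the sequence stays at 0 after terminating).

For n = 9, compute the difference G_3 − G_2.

[0] 9 ≡ 3^2 (base 3). Lift 4: 16. −1: 15.
[1] 15 ≡ 3·4 + 3 (base 4). Lift 5: 18. −1: 17.
[2] 17 ≡ 3·5 + 2 (base 5). Lift 6: 20. −1: 19.

2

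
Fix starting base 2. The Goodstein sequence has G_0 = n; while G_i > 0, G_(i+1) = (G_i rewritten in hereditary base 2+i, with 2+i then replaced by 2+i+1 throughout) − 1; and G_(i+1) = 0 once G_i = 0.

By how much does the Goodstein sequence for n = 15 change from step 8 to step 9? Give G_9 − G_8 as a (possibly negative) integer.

3038500650159

i=0: 15 = 2^(2 + 1) + 2^2 + 2 + 1 (b=2); 2→3: 3^(3 + 1) + 3^3 + 3 + 1 = 112; 112−1 = 111
i=1: 111 = 3^(3 + 1) + 3^3 + 3 (b=3); 3→4: 4^(4 + 1) + 4^4 + 4 = 1284; 1284−1 = 1283
i=2: 1283 = 4^(4 + 1) + 4^4 + 3 (b=4); 4→5: 5^(5 + 1) + 5^5 + 3 = 18753; 18753−1 = 18752
i=3: 18752 = 5^(5 + 1) + 5^5 + 2 (b=5); 5→6: 6^(6 + 1) + 6^6 + 2 = 326594; 326594−1 = 326593
i=4: 326593 = 6^(6 + 1) + 6^6 + 1 (b=6); 6→7: 7^(7 + 1) + 7^7 + 1 = 6588345; 6588345−1 = 6588344
i=5: 6588344 = 7^(7 + 1) + 7^7 (b=7); 7→8: 8^(8 + 1) + 8^8 = 150994944; 150994944−1 = 150994943
i=6: 150994943 = 8^(8 + 1) + 7·8^7 + 7·8^6 + 7·8^5 + 7·8^4 + 7·8^3 + 7·8^2 + 7·8 + 7 (b=8); 8→9: 9^(9 + 1) + 7·9^7 + 7·9^6 + 7·9^5 + 7·9^4 + 7·9^3 + 7·9^2 + 7·9 + 7 = 3524450281; 3524450281−1 = 3524450280
i=7: 3524450280 = 9^(9 + 1) + 7·9^7 + 7·9^6 + 7·9^5 + 7·9^4 + 7·9^3 + 7·9^2 + 7·9 + 6 (b=9); 9→10: 10^(10 + 1) + 7·10^7 + 7·10^6 + 7·10^5 + 7·10^4 + 7·10^3 + 7·10^2 + 7·10 + 6 = 100077777776; 100077777776−1 = 100077777775
i=8: 100077777775 = 10^(10 + 1) + 7·10^7 + 7·10^6 + 7·10^5 + 7·10^4 + 7·10^3 + 7·10^2 + 7·10 + 5 (b=10); 10→11: 11^(11 + 1) + 7·11^7 + 7·11^6 + 7·11^5 + 7·11^4 + 7·11^3 + 7·11^2 + 7·11 + 5 = 3138578427935; 3138578427935−1 = 3138578427934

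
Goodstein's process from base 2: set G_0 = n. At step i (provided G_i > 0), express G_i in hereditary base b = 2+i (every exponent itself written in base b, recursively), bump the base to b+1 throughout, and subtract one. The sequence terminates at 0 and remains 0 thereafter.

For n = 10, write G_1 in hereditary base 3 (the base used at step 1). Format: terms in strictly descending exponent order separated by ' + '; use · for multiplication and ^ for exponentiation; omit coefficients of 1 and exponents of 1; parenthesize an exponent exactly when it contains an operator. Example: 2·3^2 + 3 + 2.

3^(3 + 1) + 2

(0) 10|_2 = 2^(2 + 1) + 2 ↦ 3^(3 + 1) + 3|_3 = 84 ⇒ 83
(1) 83|_3 = 3^(3 + 1) + 2 ↦ 4^(4 + 1) + 2|_4 = 1026 ⇒ 1025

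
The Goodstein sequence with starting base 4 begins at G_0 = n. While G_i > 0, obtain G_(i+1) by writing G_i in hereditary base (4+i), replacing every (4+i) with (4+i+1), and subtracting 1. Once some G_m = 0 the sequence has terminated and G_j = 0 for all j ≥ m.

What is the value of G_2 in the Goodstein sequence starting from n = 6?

6

G_0 = 6. HB_4(6) = 4 + 2. Bump = 7. G_1 = 6.
G_1 = 6. HB_5(6) = 5 + 1. Bump = 7. G_2 = 6.
G_2 = 6. HB_6(6) = 6. Bump = 7. G_3 = 6.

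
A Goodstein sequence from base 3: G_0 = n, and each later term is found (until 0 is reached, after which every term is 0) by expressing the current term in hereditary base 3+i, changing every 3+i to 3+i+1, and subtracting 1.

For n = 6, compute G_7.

(0) 6|_3 = 2·3 ↦ 2·4|_4 = 8 ⇒ 7
(1) 7|_4 = 4 + 3 ↦ 5 + 3|_5 = 8 ⇒ 7
(2) 7|_5 = 5 + 2 ↦ 6 + 2|_6 = 8 ⇒ 7
(3) 7|_6 = 6 + 1 ↦ 7 + 1|_7 = 8 ⇒ 7
(4) 7|_7 = 7 ↦ 8|_8 = 8 ⇒ 7
(5) 7|_8 = 7 ↦ 7|_9 = 7 ⇒ 6
(6) 6|_9 = 6 ↦ 6|_10 = 6 ⇒ 5
(7) 5|_10 = 5 ↦ 5|_11 = 5 ⇒ 4

5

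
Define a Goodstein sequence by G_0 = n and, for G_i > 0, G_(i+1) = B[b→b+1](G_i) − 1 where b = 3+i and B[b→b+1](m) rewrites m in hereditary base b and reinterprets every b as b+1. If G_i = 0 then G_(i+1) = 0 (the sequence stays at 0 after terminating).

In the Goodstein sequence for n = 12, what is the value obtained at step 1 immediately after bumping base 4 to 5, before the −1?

(0) 12|_3 = 3^2 + 3 ↦ 4^2 + 4|_4 = 20 ⇒ 19
(1) 19|_4 = 4^2 + 3 ↦ 5^2 + 3|_5 = 28 ⇒ 27

28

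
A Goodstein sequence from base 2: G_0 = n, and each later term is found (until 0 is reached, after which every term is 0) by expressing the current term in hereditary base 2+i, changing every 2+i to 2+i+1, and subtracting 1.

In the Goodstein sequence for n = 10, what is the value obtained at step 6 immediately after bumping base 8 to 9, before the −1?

G_0 = 10. HB_2(10) = 2^(2 + 1) + 2. Bump = 84. G_1 = 83.
G_1 = 83. HB_3(83) = 3^(3 + 1) + 2. Bump = 1026. G_2 = 1025.
G_2 = 1025. HB_4(1025) = 4^(4 + 1) + 1. Bump = 15626. G_3 = 15625.
G_3 = 15625. HB_5(15625) = 5^(5 + 1). Bump = 279936. G_4 = 279935.
G_4 = 279935. HB_6(279935) = 5·6^6 + 5·6^5 + 5·6^4 + 5·6^3 + 5·6^2 + 5·6 + 5. Bump = 4215755. G_5 = 4215754.
G_5 = 4215754. HB_7(4215754) = 5·7^7 + 5·7^5 + 5·7^4 + 5·7^3 + 5·7^2 + 5·7 + 4. Bump = 84073324. G_6 = 84073323.
G_6 = 84073323. HB_8(84073323) = 5·8^8 + 5·8^5 + 5·8^4 + 5·8^3 + 5·8^2 + 5·8 + 3. Bump = 1937434593. G_7 = 1937434592.

1937434593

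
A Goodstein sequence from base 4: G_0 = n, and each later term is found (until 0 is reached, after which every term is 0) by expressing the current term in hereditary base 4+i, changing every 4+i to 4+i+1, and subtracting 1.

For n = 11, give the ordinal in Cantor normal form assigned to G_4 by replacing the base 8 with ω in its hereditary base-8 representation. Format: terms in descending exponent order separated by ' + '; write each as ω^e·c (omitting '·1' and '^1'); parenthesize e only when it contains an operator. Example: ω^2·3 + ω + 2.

ω + 7

base 4: 11 = 2·4 + 3; at 5: 2·5 + 3 = 13; next = 12
base 5: 12 = 2·5 + 2; at 6: 2·6 + 2 = 14; next = 13
base 6: 13 = 2·6 + 1; at 7: 2·7 + 1 = 15; next = 14
base 7: 14 = 2·7; at 8: 2·8 = 16; next = 15
base 8: 15 = 8 + 7; at 9: 9 + 7 = 16; next = 15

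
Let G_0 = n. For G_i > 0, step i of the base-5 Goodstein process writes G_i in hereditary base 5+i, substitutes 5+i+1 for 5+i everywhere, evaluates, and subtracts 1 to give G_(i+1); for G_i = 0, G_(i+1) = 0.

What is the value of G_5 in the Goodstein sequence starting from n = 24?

24 —HB5→ 4·5 + 4 —bump→ 4·6 + 4 = 28 —(−1)→ 27
27 —HB6→ 4·6 + 3 —bump→ 4·7 + 3 = 31 —(−1)→ 30
30 —HB7→ 4·7 + 2 —bump→ 4·8 + 2 = 34 —(−1)→ 33
33 —HB8→ 4·8 + 1 —bump→ 4·9 + 1 = 37 —(−1)→ 36
36 —HB9→ 4·9 —bump→ 4·10 = 40 —(−1)→ 39

39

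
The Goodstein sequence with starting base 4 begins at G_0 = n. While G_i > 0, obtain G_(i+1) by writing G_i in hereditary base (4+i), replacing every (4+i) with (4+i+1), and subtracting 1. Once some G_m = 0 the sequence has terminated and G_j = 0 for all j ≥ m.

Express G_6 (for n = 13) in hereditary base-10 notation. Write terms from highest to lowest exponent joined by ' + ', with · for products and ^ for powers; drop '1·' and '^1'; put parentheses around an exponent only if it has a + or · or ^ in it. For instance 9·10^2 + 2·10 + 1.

2·10 + 1

13 —HB4→ 3·4 + 1 —bump→ 3·5 + 1 = 16 —(−1)→ 15
15 —HB5→ 3·5 —bump→ 3·6 = 18 —(−1)→ 17
17 —HB6→ 2·6 + 5 —bump→ 2·7 + 5 = 19 —(−1)→ 18
18 —HB7→ 2·7 + 4 —bump→ 2·8 + 4 = 20 —(−1)→ 19
19 —HB8→ 2·8 + 3 —bump→ 2·9 + 3 = 21 —(−1)→ 20
20 —HB9→ 2·9 + 2 —bump→ 2·10 + 2 = 22 —(−1)→ 21
21 —HB10→ 2·10 + 1 —bump→ 2·11 + 1 = 23 —(−1)→ 22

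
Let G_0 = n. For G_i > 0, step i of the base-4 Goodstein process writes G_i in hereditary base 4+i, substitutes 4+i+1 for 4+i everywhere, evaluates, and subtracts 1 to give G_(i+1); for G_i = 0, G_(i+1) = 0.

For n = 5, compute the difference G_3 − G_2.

-1

(0) 5|_4 = 4 + 1 ↦ 5 + 1|_5 = 6 ⇒ 5
(1) 5|_5 = 5 ↦ 6|_6 = 6 ⇒ 5
(2) 5|_6 = 5 ↦ 5|_7 = 5 ⇒ 4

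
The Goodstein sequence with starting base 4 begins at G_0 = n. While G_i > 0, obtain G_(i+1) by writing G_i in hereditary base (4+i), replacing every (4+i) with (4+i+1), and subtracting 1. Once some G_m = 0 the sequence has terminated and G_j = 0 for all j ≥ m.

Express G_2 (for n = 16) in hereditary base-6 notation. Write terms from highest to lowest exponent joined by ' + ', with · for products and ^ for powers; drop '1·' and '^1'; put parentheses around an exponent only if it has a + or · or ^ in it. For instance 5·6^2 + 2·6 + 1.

4·6 + 3

G_0 = 16. HB_4(16) = 4^2. Bump = 25. G_1 = 24.
G_1 = 24. HB_5(24) = 4·5 + 4. Bump = 28. G_2 = 27.
G_2 = 27. HB_6(27) = 4·6 + 3. Bump = 31. G_3 = 30.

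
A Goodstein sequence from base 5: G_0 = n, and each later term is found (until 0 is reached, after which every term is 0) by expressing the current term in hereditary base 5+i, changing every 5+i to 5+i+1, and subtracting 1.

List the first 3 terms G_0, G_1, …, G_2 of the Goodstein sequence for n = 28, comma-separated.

28 —HB5→ 5^2 + 3 —bump→ 6^2 + 3 = 39 —(−1)→ 38
38 —HB6→ 6^2 + 2 —bump→ 7^2 + 2 = 51 —(−1)→ 50

28, 38, 50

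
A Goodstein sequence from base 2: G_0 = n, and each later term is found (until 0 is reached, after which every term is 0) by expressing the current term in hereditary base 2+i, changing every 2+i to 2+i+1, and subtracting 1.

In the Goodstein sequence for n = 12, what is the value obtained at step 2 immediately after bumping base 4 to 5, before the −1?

15686

G_0 = 12. HB_2(12) = 2^(2 + 1) + 2^2. Bump = 108. G_1 = 107.
G_1 = 107. HB_3(107) = 3^(3 + 1) + 2·3^2 + 2·3 + 2. Bump = 1066. G_2 = 1065.
G_2 = 1065. HB_4(1065) = 4^(4 + 1) + 2·4^2 + 2·4 + 1. Bump = 15686. G_3 = 15685.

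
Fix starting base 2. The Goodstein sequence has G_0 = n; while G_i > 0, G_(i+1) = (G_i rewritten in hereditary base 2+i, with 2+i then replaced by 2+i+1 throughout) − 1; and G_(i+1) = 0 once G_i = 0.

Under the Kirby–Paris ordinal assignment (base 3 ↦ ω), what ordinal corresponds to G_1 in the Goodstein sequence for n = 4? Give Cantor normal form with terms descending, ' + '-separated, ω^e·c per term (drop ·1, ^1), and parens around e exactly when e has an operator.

ω^2·2 + ω·2 + 2

base 2: 4 = 2^2; at 3: 3^3 = 27; next = 26
base 3: 26 = 2·3^2 + 2·3 + 2; at 4: 2·4^2 + 2·4 + 2 = 42; next = 41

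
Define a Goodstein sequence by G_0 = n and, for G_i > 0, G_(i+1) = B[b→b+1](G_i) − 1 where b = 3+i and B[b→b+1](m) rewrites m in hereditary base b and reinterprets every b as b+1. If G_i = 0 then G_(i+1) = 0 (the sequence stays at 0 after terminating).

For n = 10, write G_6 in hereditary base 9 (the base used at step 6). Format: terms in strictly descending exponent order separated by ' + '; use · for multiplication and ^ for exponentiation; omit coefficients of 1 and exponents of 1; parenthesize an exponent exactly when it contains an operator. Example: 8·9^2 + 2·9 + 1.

4·9

base 3: 10 = 3^2 + 1; at 4: 4^2 + 1 = 17; next = 16
base 4: 16 = 4^2; at 5: 5^2 = 25; next = 24
base 5: 24 = 4·5 + 4; at 6: 4·6 + 4 = 28; next = 27
base 6: 27 = 4·6 + 3; at 7: 4·7 + 3 = 31; next = 30
base 7: 30 = 4·7 + 2; at 8: 4·8 + 2 = 34; next = 33
base 8: 33 = 4·8 + 1; at 9: 4·9 + 1 = 37; next = 36
base 9: 36 = 4·9; at 10: 4·10 = 40; next = 39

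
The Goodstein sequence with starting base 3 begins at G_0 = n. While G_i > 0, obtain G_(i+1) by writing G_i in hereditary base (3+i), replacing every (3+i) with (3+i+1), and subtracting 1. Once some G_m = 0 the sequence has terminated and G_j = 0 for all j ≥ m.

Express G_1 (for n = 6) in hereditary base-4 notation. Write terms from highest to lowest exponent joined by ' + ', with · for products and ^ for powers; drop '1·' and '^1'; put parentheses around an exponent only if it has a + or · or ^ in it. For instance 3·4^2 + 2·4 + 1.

G_0 = 6. HB_3(6) = 2·3. Bump = 8. G_1 = 7.
G_1 = 7. HB_4(7) = 4 + 3. Bump = 8. G_2 = 7.

4 + 3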